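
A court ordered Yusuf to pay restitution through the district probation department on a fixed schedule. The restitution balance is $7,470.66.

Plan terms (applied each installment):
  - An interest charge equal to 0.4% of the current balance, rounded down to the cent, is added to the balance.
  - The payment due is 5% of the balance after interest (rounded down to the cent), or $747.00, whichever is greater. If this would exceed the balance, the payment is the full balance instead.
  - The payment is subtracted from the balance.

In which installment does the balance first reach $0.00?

11

# | Opening | Interest | Payment | End bal
1 | $7,470.66 | $29.88 | $747.00 | $6,753.54
2 | $6,753.54 | $27.01 | $747.00 | $6,033.55
3 | $6,033.55 | $24.13 | $747.00 | $5,310.68
4 | $5,310.68 | $21.24 | $747.00 | $4,584.92
5 | $4,584.92 | $18.33 | $747.00 | $3,856.25
6 | $3,856.25 | $15.42 | $747.00 | $3,124.67
7 | $3,124.67 | $12.49 | $747.00 | $2,390.16
8 | $2,390.16 | $9.56 | $747.00 | $1,652.72
9 | $1,652.72 | $6.61 | $747.00 | $912.33
10 | $912.33 | $3.64 | $747.00 | $168.97
11 | $168.97 | $0.67 | $169.64 | $0.00
Balance reaches $0.00 in installment 11.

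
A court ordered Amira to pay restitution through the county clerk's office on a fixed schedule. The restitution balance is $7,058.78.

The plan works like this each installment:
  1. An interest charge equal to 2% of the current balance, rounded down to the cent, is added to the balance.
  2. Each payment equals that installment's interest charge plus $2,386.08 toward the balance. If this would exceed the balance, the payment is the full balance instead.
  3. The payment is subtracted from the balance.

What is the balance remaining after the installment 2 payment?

$2,286.62

Installment 1: opening $7,058.78; interest $141.17 → $7,199.95; payment $2,527.25; balance $4,672.70
Installment 2: opening $4,672.70; interest $93.45 → $4,766.15; payment $2,479.53; balance $2,286.62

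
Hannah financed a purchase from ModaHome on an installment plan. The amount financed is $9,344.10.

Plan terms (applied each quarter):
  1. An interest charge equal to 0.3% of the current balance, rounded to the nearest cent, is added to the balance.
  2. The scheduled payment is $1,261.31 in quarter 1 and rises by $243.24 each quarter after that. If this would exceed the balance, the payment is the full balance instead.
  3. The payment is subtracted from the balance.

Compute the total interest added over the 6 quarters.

Quarter 1: $9,344.10 +$28.03 interest = $9,372.13; pay $1,261.31 → $8,110.82
Quarter 2: $8,110.82 +$24.33 interest = $8,135.15; pay $1,504.55 → $6,630.60
Quarter 3: $6,630.60 +$19.89 interest = $6,650.49; pay $1,747.79 → $4,902.70
Quarter 4: $4,902.70 +$14.71 interest = $4,917.41; pay $1,991.03 → $2,926.38
Quarter 5: $2,926.38 +$8.78 interest = $2,935.16; pay $2,234.27 → $700.89
Quarter 6: $700.89 +$2.10 interest = $702.99; pay $702.99 → $0.00
Total interest: $28.03 + $24.33 + $19.89 + $14.71 + $8.78 + $2.10 = $97.84

$97.84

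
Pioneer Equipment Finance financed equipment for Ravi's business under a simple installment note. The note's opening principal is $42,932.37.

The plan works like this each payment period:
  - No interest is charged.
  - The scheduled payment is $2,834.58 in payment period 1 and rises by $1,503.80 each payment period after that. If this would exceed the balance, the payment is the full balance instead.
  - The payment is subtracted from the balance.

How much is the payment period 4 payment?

$7,345.98

Payment period 1: $42,932.37 − $2,834.58 → $40,097.79
Payment period 2: $40,097.79 − $4,338.38 → $35,759.41
Payment period 3: $35,759.41 − $5,842.18 → $29,917.23
Payment period 4: $29,917.23 − $7,345.98 → $22,571.25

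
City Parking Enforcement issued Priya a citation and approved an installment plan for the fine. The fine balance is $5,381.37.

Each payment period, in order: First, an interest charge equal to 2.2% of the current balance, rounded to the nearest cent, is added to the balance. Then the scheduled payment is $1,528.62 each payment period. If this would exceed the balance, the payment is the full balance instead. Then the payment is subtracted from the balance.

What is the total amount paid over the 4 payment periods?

$5,666.04

Payment period 1: $5,381.37 +$118.39 interest = $5,499.76; pay $1,528.62 → $3,971.14
Payment period 2: $3,971.14 +$87.37 interest = $4,058.51; pay $1,528.62 → $2,529.89
Payment period 3: $2,529.89 +$55.66 interest = $2,585.55; pay $1,528.62 → $1,056.93
Payment period 4: $1,056.93 +$23.25 interest = $1,080.18; pay $1,080.18 → $0.00
Total paid: $5,666.04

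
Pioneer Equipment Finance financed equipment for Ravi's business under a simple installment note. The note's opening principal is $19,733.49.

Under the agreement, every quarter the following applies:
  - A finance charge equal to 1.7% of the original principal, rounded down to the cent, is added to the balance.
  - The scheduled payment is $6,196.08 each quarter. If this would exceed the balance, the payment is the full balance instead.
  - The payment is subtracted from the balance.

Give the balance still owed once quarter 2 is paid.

$8,012.25

# | Opening | Interest | Payment | End bal
1 | $19,733.49 | $335.46 | $6,196.08 | $13,872.87
2 | $13,872.87 | $335.46 | $6,196.08 | $8,012.25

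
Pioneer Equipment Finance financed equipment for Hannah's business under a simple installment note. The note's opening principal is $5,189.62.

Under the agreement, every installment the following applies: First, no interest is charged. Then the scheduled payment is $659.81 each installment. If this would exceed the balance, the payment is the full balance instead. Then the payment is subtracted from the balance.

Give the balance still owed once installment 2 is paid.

$3,870.00

# | Opening | Payment | End bal
1 | $5,189.62 | $659.81 | $4,529.81
2 | $4,529.81 | $659.81 | $3,870.00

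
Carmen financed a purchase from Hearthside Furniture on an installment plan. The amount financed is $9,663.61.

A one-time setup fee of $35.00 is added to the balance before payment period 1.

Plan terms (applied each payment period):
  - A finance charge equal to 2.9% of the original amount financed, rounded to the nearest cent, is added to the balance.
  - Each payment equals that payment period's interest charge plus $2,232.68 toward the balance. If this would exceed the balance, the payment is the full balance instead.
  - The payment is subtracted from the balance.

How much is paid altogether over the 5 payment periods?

Payment period 1: $9,698.61 +$280.24 interest = $9,978.85; pay $2,512.92 → $7,465.93
Payment period 2: $7,465.93 +$280.24 interest = $7,746.17; pay $2,512.92 → $5,233.25
Payment period 3: $5,233.25 +$280.24 interest = $5,513.49; pay $2,512.92 → $3,000.57
Payment period 4: $3,000.57 +$280.24 interest = $3,280.81; pay $2,512.92 → $767.89
Payment period 5: $767.89 +$280.24 interest = $1,048.13; pay $1,048.13 → $0.00
Total paid: $11,099.81

$11,099.81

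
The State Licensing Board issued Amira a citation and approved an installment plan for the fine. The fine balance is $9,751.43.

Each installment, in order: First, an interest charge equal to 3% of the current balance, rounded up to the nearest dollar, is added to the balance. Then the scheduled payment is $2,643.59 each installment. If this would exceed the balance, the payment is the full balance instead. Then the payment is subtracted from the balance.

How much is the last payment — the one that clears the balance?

Installment 1: opening $9,751.43; interest $293.00 → $10,044.43; payment $2,643.59; balance $7,400.84
Installment 2: opening $7,400.84; interest $223.00 → $7,623.84; payment $2,643.59; balance $4,980.25
Installment 3: opening $4,980.25; interest $150.00 → $5,130.25; payment $2,643.59; balance $2,486.66
Installment 4: opening $2,486.66; interest $75.00 → $2,561.66; payment $2,561.66; balance $0.00

$2,561.66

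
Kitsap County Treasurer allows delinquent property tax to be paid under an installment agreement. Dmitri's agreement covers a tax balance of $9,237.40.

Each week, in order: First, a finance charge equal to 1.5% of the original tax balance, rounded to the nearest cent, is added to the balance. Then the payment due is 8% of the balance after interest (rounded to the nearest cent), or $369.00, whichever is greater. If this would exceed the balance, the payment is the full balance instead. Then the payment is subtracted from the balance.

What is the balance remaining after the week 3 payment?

$7,545.69

Week 1: opening $9,237.40; interest $138.56 → $9,375.96; payment $750.08; balance $8,625.88
Week 2: opening $8,625.88; interest $138.56 → $8,764.44; payment $701.16; balance $8,063.28
Week 3: opening $8,063.28; interest $138.56 → $8,201.84; payment $656.15; balance $7,545.69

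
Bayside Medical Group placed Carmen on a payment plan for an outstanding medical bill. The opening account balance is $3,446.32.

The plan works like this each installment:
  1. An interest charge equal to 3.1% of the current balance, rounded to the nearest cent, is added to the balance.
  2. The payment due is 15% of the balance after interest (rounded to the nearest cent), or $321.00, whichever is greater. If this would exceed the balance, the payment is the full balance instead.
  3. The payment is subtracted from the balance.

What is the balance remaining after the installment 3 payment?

Installment 1: $3,446.32 +$106.84 interest = $3,553.16; pay $532.97 → $3,020.19
Installment 2: $3,020.19 +$93.63 interest = $3,113.82; pay $467.07 → $2,646.75
Installment 3: $2,646.75 +$82.05 interest = $2,728.80; pay $409.32 → $2,319.48

$2,319.48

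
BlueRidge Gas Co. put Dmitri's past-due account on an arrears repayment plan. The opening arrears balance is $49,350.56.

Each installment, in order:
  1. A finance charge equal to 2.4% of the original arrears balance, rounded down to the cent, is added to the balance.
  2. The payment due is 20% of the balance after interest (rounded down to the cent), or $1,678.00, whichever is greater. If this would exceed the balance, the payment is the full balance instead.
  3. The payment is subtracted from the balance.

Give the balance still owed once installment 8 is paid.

$12,222.47

Installment 1: $49,350.56 +$1,184.41 interest = $50,534.97; pay $10,106.99 → $40,427.98
Installment 2: $40,427.98 +$1,184.41 interest = $41,612.39; pay $8,322.47 → $33,289.92
Installment 3: $33,289.92 +$1,184.41 interest = $34,474.33; pay $6,894.86 → $27,579.47
Installment 4: $27,579.47 +$1,184.41 interest = $28,763.88; pay $5,752.77 → $23,011.11
Installment 5: $23,011.11 +$1,184.41 interest = $24,195.52; pay $4,839.10 → $19,356.42
Installment 6: $19,356.42 +$1,184.41 interest = $20,540.83; pay $4,108.16 → $16,432.67
Installment 7: $16,432.67 +$1,184.41 interest = $17,617.08; pay $3,523.41 → $14,093.67
Installment 8: $14,093.67 +$1,184.41 interest = $15,278.08; pay $3,055.61 → $12,222.47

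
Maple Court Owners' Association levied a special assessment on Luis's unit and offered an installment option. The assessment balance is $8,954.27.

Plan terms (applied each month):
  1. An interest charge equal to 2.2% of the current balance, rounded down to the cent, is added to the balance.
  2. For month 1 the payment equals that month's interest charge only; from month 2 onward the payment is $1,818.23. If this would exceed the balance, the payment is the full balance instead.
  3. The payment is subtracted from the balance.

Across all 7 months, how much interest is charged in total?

Month 1: opening $8,954.27; interest $196.99 → $9,151.26; payment $196.99; balance $8,954.27
Month 2: opening $8,954.27; interest $196.99 → $9,151.26; payment $1,818.23; balance $7,333.03
Month 3: opening $7,333.03; interest $161.32 → $7,494.35; payment $1,818.23; balance $5,676.12
Month 4: opening $5,676.12; interest $124.87 → $5,800.99; payment $1,818.23; balance $3,982.76
Month 5: opening $3,982.76; interest $87.62 → $4,070.38; payment $1,818.23; balance $2,252.15
Month 6: opening $2,252.15; interest $49.54 → $2,301.69; payment $1,818.23; balance $483.46
Month 7: opening $483.46; interest $10.63 → $494.09; payment $494.09; balance $0.00
Total interest: $196.99 + $196.99 + $161.32 + $124.87 + $87.62 + $49.54 + $10.63 = $827.96

$827.96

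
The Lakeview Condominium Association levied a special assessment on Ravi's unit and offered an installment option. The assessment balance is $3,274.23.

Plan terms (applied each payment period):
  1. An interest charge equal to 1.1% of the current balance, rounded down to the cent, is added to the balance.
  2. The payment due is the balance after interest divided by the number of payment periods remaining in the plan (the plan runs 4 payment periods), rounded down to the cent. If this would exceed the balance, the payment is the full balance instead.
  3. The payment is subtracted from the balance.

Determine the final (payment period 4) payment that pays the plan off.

Payment period 1: $3,274.23 +$36.01 interest = $3,310.24; pay $827.56 → $2,482.68
Payment period 2: $2,482.68 +$27.30 interest = $2,509.98; pay $836.66 → $1,673.32
Payment period 3: $1,673.32 +$18.40 interest = $1,691.72; pay $845.86 → $845.86
Payment period 4: $845.86 +$9.30 interest = $855.16; pay $855.16 → $0.00

$855.16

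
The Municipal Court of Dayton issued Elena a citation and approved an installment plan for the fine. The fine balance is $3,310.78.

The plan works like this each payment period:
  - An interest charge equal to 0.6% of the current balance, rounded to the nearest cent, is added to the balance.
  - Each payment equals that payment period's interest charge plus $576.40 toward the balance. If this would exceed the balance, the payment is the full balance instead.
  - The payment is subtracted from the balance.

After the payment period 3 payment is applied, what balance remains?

$1,581.58

Payment period 1: opening $3,310.78; interest $19.86 → $3,330.64; payment $596.26; balance $2,734.38
Payment period 2: opening $2,734.38; interest $16.41 → $2,750.79; payment $592.81; balance $2,157.98
Payment period 3: opening $2,157.98; interest $12.95 → $2,170.93; payment $589.35; balance $1,581.58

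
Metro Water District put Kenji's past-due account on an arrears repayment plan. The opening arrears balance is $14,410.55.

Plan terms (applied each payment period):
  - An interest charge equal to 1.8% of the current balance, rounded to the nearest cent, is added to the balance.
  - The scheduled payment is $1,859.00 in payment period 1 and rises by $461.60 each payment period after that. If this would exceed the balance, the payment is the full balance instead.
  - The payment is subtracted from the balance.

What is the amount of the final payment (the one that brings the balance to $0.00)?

# | Opening | Interest | Payment | End bal
1 | $14,410.55 | $259.39 | $1,859.00 | $12,810.94
2 | $12,810.94 | $230.60 | $2,320.60 | $10,720.94
3 | $10,720.94 | $192.98 | $2,782.20 | $8,131.72
4 | $8,131.72 | $146.37 | $3,243.80 | $5,034.29
5 | $5,034.29 | $90.62 | $3,705.40 | $1,419.51
6 | $1,419.51 | $25.55 | $1,445.06 | $0.00

$1,445.06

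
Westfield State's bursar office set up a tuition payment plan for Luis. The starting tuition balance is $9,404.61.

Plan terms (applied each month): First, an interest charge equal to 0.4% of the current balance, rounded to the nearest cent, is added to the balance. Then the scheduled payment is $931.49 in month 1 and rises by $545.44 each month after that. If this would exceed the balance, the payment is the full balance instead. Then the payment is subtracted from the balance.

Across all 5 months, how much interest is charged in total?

$130.33

Month 1: $9,404.61 +$37.62 interest = $9,442.23; pay $931.49 → $8,510.74
Month 2: $8,510.74 +$34.04 interest = $8,544.78; pay $1,476.93 → $7,067.85
Month 3: $7,067.85 +$28.27 interest = $7,096.12; pay $2,022.37 → $5,073.75
Month 4: $5,073.75 +$20.30 interest = $5,094.05; pay $2,567.81 → $2,526.24
Month 5: $2,526.24 +$10.10 interest = $2,536.34; pay $2,536.34 → $0.00
Total interest: $37.62 + $34.04 + $28.27 + $20.30 + $10.10 = $130.33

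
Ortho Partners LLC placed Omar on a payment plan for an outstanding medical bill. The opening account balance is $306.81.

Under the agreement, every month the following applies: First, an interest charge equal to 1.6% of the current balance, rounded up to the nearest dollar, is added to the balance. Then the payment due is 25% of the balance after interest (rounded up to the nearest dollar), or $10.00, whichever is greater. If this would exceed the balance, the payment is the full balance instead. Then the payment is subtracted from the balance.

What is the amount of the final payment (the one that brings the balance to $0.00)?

Month 1: opening $306.81; interest $5.00 → $311.81; payment $78.00; balance $233.81
Month 2: opening $233.81; interest $4.00 → $237.81; payment $60.00; balance $177.81
Month 3: opening $177.81; interest $3.00 → $180.81; payment $46.00; balance $134.81
Month 4: opening $134.81; interest $3.00 → $137.81; payment $35.00; balance $102.81
Month 5: opening $102.81; interest $2.00 → $104.81; payment $27.00; balance $77.81
Month 6: opening $77.81; interest $2.00 → $79.81; payment $20.00; balance $59.81
Month 7: opening $59.81; interest $1.00 → $60.81; payment $16.00; balance $44.81
Month 8: opening $44.81; interest $1.00 → $45.81; payment $12.00; balance $33.81
Month 9: opening $33.81; interest $1.00 → $34.81; payment $10.00; balance $24.81
Month 10: opening $24.81; interest $1.00 → $25.81; payment $10.00; balance $15.81
Month 11: opening $15.81; interest $1.00 → $16.81; payment $10.00; balance $6.81
Month 12: opening $6.81; interest $1.00 → $7.81; payment $7.81; balance $0.00

$7.81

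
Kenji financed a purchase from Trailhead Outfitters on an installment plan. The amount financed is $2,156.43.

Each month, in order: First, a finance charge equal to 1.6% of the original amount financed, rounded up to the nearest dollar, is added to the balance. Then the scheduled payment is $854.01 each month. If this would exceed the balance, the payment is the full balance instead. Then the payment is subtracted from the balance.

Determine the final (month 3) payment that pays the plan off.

$553.41

Month 1: $2,156.43 +$35.00 interest = $2,191.43; pay $854.01 → $1,337.42
Month 2: $1,337.42 +$35.00 interest = $1,372.42; pay $854.01 → $518.41
Month 3: $518.41 +$35.00 interest = $553.41; pay $553.41 → $0.00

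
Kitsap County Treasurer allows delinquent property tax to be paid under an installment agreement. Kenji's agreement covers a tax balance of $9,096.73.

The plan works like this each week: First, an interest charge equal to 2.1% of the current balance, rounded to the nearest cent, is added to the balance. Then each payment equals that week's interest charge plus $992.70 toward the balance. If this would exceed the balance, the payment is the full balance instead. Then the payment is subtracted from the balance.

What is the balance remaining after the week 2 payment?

$7,111.33

Week 1: opening $9,096.73; interest $191.03 → $9,287.76; payment $1,183.73; balance $8,104.03
Week 2: opening $8,104.03; interest $170.18 → $8,274.21; payment $1,162.88; balance $7,111.33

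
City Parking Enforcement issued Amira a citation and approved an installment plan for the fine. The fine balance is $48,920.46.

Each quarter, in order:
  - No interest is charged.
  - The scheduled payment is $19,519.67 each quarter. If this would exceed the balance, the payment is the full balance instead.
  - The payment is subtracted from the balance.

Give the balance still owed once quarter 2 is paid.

$9,881.12

Quarter 1: $48,920.46 − $19,519.67 → $29,400.79
Quarter 2: $29,400.79 − $19,519.67 → $9,881.12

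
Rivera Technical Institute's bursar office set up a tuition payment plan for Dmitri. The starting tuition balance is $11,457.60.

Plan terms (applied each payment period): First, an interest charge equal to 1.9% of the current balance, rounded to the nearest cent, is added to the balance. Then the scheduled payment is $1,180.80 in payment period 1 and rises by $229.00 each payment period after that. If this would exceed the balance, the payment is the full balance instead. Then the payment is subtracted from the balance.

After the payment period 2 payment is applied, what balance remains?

$9,284.09

Payment period 1: opening $11,457.60; interest $217.69 → $11,675.29; payment $1,180.80; balance $10,494.49
Payment period 2: opening $10,494.49; interest $199.40 → $10,693.89; payment $1,409.80; balance $9,284.09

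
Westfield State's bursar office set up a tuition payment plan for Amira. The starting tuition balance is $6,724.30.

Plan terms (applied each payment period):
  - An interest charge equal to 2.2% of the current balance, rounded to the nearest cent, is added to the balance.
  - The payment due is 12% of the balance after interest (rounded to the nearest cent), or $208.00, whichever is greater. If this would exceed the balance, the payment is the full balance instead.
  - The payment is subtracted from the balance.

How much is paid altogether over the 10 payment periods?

$5,357.33

Payment period 1: opening $6,724.30; interest $147.93 → $6,872.23; payment $824.67; balance $6,047.56
Payment period 2: opening $6,047.56; interest $133.05 → $6,180.61; payment $741.67; balance $5,438.94
Payment period 3: opening $5,438.94; interest $119.66 → $5,558.60; payment $667.03; balance $4,891.57
Payment period 4: opening $4,891.57; interest $107.61 → $4,999.18; payment $599.90; balance $4,399.28
Payment period 5: opening $4,399.28; interest $96.78 → $4,496.06; payment $539.53; balance $3,956.53
Payment period 6: opening $3,956.53; interest $87.04 → $4,043.57; payment $485.23; balance $3,558.34
Payment period 7: opening $3,558.34; interest $78.28 → $3,636.62; payment $436.39; balance $3,200.23
Payment period 8: opening $3,200.23; interest $70.41 → $3,270.64; payment $392.48; balance $2,878.16
Payment period 9: opening $2,878.16; interest $63.32 → $2,941.48; payment $352.98; balance $2,588.50
Payment period 10: opening $2,588.50; interest $56.95 → $2,645.45; payment $317.45; balance $2,328.00
Total paid: $5,357.33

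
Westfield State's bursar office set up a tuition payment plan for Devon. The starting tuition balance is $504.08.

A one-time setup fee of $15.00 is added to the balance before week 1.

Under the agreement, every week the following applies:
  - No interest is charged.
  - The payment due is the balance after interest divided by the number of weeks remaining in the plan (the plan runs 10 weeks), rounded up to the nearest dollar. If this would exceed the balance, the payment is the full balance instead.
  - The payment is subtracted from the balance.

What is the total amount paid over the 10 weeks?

$519.08

Week 1: opening $519.08; payment $52.00; balance $467.08
Week 2: opening $467.08; payment $52.00; balance $415.08
Week 3: opening $415.08; payment $52.00; balance $363.08
Week 4: opening $363.08; payment $52.00; balance $311.08
Week 5: opening $311.08; payment $52.00; balance $259.08
Week 6: opening $259.08; payment $52.00; balance $207.08
Week 7: opening $207.08; payment $52.00; balance $155.08
Week 8: opening $155.08; payment $52.00; balance $103.08
Week 9: opening $103.08; payment $52.00; balance $51.08
Week 10: opening $51.08; payment $51.08; balance $0.00
Total paid: $519.08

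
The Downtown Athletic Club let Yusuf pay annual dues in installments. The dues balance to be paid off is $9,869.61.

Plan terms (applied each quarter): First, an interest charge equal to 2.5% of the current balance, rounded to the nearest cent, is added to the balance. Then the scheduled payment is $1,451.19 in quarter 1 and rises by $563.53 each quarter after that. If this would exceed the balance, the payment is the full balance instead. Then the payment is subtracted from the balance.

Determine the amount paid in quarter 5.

$1,465.99

Quarter 1: $9,869.61 +$246.74 interest = $10,116.35; pay $1,451.19 → $8,665.16
Quarter 2: $8,665.16 +$216.63 interest = $8,881.79; pay $2,014.72 → $6,867.07
Quarter 3: $6,867.07 +$171.68 interest = $7,038.75; pay $2,578.25 → $4,460.50
Quarter 4: $4,460.50 +$111.51 interest = $4,572.01; pay $3,141.78 → $1,430.23
Quarter 5: $1,430.23 +$35.76 interest = $1,465.99; pay $1,465.99 → $0.00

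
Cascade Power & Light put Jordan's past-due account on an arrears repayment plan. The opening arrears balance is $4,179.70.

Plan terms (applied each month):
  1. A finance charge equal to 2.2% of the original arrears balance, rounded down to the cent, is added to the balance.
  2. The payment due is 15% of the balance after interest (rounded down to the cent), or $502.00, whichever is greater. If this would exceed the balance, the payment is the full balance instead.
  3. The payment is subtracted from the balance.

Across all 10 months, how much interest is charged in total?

# | Opening | Interest | Payment | End bal
1 | $4,179.70 | $91.95 | $640.74 | $3,630.91
2 | $3,630.91 | $91.95 | $558.42 | $3,164.44
3 | $3,164.44 | $91.95 | $502.00 | $2,754.39
4 | $2,754.39 | $91.95 | $502.00 | $2,344.34
5 | $2,344.34 | $91.95 | $502.00 | $1,934.29
6 | $1,934.29 | $91.95 | $502.00 | $1,524.24
7 | $1,524.24 | $91.95 | $502.00 | $1,114.19
8 | $1,114.19 | $91.95 | $502.00 | $704.14
9 | $704.14 | $91.95 | $502.00 | $294.09
10 | $294.09 | $91.95 | $386.04 | $0.00
Total interest: $91.95 + $91.95 + $91.95 + $91.95 + $91.95 + $91.95 + $91.95 + $91.95 + $91.95 + $91.95 = $919.50

$919.50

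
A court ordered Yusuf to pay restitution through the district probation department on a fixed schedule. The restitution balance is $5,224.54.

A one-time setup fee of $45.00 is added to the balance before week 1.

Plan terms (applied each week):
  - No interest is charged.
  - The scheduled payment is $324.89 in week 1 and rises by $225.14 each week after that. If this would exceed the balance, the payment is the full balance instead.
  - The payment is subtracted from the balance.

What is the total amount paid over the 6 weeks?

Week 1: opening $5,269.54; payment $324.89; balance $4,944.65
Week 2: opening $4,944.65; payment $550.03; balance $4,394.62
Week 3: opening $4,394.62; payment $775.17; balance $3,619.45
Week 4: opening $3,619.45; payment $1,000.31; balance $2,619.14
Week 5: opening $2,619.14; payment $1,225.45; balance $1,393.69
Week 6: opening $1,393.69; payment $1,393.69; balance $0.00
Total paid: $5,269.54

$5,269.54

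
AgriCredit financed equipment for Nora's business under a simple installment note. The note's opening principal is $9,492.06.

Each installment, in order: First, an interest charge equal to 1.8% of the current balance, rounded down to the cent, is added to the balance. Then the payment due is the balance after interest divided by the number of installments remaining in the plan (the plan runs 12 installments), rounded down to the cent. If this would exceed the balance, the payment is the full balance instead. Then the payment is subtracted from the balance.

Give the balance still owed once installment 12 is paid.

Installment 1: opening $9,492.06; interest $170.85 → $9,662.91; payment $805.24; balance $8,857.67
Installment 2: opening $8,857.67; interest $159.43 → $9,017.10; payment $819.73; balance $8,197.37
Installment 3: opening $8,197.37; interest $147.55 → $8,344.92; payment $834.49; balance $7,510.43
Installment 4: opening $7,510.43; interest $135.18 → $7,645.61; payment $849.51; balance $6,796.10
Installment 5: opening $6,796.10; interest $122.32 → $6,918.42; payment $864.80; balance $6,053.62
Installment 6: opening $6,053.62; interest $108.96 → $6,162.58; payment $880.36; balance $5,282.22
Installment 7: opening $5,282.22; interest $95.07 → $5,377.29; payment $896.21; balance $4,481.08
Installment 8: opening $4,481.08; interest $80.65 → $4,561.73; payment $912.34; balance $3,649.39
Installment 9: opening $3,649.39; interest $65.68 → $3,715.07; payment $928.76; balance $2,786.31
Installment 10: opening $2,786.31; interest $50.15 → $2,836.46; payment $945.48; balance $1,890.98
Installment 11: opening $1,890.98; interest $34.03 → $1,925.01; payment $962.50; balance $962.51
Installment 12: opening $962.51; interest $17.32 → $979.83; payment $979.83; balance $0.00

$0.00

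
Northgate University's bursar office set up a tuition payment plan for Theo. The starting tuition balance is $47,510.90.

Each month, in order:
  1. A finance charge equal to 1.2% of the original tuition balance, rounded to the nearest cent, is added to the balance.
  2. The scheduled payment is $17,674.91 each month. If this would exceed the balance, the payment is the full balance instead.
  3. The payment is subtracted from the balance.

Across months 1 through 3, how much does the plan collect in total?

$49,221.29

# | Opening | Interest | Payment | End bal
1 | $47,510.90 | $570.13 | $17,674.91 | $30,406.12
2 | $30,406.12 | $570.13 | $17,674.91 | $13,301.34
3 | $13,301.34 | $570.13 | $13,871.47 | $0.00
Total paid: $49,221.29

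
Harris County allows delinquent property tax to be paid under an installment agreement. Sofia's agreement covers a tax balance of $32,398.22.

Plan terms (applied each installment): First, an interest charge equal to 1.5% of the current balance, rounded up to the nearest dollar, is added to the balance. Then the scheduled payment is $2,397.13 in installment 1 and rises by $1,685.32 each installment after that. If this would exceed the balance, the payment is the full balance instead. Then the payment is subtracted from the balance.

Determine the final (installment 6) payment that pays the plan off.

# | Opening | Interest | Payment | End bal
1 | $32,398.22 | $486.00 | $2,397.13 | $30,487.09
2 | $30,487.09 | $458.00 | $4,082.45 | $26,862.64
3 | $26,862.64 | $403.00 | $5,767.77 | $21,497.87
4 | $21,497.87 | $323.00 | $7,453.09 | $14,367.78
5 | $14,367.78 | $216.00 | $9,138.41 | $5,445.37
6 | $5,445.37 | $82.00 | $5,527.37 | $0.00

$5,527.37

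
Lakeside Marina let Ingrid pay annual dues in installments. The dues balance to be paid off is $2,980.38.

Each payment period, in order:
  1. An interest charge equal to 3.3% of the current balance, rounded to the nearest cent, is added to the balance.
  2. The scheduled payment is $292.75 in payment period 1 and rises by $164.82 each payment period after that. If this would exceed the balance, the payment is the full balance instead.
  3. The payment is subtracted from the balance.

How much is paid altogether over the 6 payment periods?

Payment period 1: $2,980.38 +$98.35 interest = $3,078.73; pay $292.75 → $2,785.98
Payment period 2: $2,785.98 +$91.94 interest = $2,877.92; pay $457.57 → $2,420.35
Payment period 3: $2,420.35 +$79.87 interest = $2,500.22; pay $622.39 → $1,877.83
Payment period 4: $1,877.83 +$61.97 interest = $1,939.80; pay $787.21 → $1,152.59
Payment period 5: $1,152.59 +$38.04 interest = $1,190.63; pay $952.03 → $238.60
Payment period 6: $238.60 +$7.87 interest = $246.47; pay $246.47 → $0.00
Total paid: $3,358.42

$3,358.42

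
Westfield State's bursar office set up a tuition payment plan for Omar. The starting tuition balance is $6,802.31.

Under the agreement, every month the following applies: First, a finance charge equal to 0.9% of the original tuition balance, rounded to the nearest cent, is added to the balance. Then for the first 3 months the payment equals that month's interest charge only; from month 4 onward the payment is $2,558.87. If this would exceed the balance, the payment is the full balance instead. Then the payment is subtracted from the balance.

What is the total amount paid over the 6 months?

$7,169.63

Month 1: opening $6,802.31; interest $61.22 → $6,863.53; payment $61.22; balance $6,802.31
Month 2: opening $6,802.31; interest $61.22 → $6,863.53; payment $61.22; balance $6,802.31
Month 3: opening $6,802.31; interest $61.22 → $6,863.53; payment $61.22; balance $6,802.31
Month 4: opening $6,802.31; interest $61.22 → $6,863.53; payment $2,558.87; balance $4,304.66
Month 5: opening $4,304.66; interest $61.22 → $4,365.88; payment $2,558.87; balance $1,807.01
Month 6: opening $1,807.01; interest $61.22 → $1,868.23; payment $1,868.23; balance $0.00
Total paid: $7,169.63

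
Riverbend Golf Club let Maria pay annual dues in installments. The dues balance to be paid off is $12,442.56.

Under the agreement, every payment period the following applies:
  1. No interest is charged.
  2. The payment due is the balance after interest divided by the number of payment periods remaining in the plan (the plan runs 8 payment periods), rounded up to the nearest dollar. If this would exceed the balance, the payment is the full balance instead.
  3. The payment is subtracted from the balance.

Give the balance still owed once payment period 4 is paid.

# | Opening | Payment | End bal
1 | $12,442.56 | $1,556.00 | $10,886.56
2 | $10,886.56 | $1,556.00 | $9,330.56
3 | $9,330.56 | $1,556.00 | $7,774.56
4 | $7,774.56 | $1,555.00 | $6,219.56

$6,219.56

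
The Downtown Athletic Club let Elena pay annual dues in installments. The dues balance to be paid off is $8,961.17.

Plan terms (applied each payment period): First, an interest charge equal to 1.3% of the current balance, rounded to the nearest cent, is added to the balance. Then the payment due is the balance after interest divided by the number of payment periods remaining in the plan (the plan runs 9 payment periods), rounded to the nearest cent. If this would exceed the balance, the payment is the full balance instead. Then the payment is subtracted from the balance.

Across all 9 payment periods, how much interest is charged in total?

# | Opening | Interest | Payment | End bal
1 | $8,961.17 | $116.50 | $1,008.63 | $8,069.04
2 | $8,069.04 | $104.90 | $1,021.74 | $7,152.20
3 | $7,152.20 | $92.98 | $1,035.03 | $6,210.15
4 | $6,210.15 | $80.73 | $1,048.48 | $5,242.40
5 | $5,242.40 | $68.15 | $1,062.11 | $4,248.44
6 | $4,248.44 | $55.23 | $1,075.92 | $3,227.75
7 | $3,227.75 | $41.96 | $1,089.90 | $2,179.81
8 | $2,179.81 | $28.34 | $1,104.08 | $1,104.07
9 | $1,104.07 | $14.35 | $1,118.42 | $0.00
Total interest: $116.50 + $104.90 + $92.98 + $80.73 + $68.15 + $55.23 + $41.96 + $28.34 + $14.35 = $603.14

$603.14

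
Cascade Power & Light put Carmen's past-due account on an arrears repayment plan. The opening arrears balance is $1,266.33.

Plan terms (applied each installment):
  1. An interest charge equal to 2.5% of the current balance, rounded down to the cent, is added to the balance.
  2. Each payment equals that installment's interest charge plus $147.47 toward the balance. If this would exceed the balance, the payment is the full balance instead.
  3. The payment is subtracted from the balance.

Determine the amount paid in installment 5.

Installment 1: $1,266.33 +$31.65 interest = $1,297.98; pay $179.12 → $1,118.86
Installment 2: $1,118.86 +$27.97 interest = $1,146.83; pay $175.44 → $971.39
Installment 3: $971.39 +$24.28 interest = $995.67; pay $171.75 → $823.92
Installment 4: $823.92 +$20.59 interest = $844.51; pay $168.06 → $676.45
Installment 5: $676.45 +$16.91 interest = $693.36; pay $164.38 → $528.98

$164.38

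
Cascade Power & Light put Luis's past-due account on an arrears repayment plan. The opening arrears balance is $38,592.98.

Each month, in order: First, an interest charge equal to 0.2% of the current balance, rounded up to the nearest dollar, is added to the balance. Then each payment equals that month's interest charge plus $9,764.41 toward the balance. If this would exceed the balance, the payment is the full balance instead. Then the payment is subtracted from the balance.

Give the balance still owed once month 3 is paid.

$9,299.75

Month 1: opening $38,592.98; interest $78.00 → $38,670.98; payment $9,842.41; balance $28,828.57
Month 2: opening $28,828.57; interest $58.00 → $28,886.57; payment $9,822.41; balance $19,064.16
Month 3: opening $19,064.16; interest $39.00 → $19,103.16; payment $9,803.41; balance $9,299.75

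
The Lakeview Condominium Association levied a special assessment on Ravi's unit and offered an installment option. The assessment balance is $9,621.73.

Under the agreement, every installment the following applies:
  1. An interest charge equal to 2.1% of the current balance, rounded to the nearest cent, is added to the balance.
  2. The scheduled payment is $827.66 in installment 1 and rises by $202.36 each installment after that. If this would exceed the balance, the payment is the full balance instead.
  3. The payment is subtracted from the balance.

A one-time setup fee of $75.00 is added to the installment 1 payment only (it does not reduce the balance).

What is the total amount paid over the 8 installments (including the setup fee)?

$10,685.14

Installment 1: $9,621.73 +$202.06 interest = $9,823.79; pay $827.66 (+ $75.00 fee) → $8,996.13
Installment 2: $8,996.13 +$188.92 interest = $9,185.05; pay $1,030.02 → $8,155.03
Installment 3: $8,155.03 +$171.26 interest = $8,326.29; pay $1,232.38 → $7,093.91
Installment 4: $7,093.91 +$148.97 interest = $7,242.88; pay $1,434.74 → $5,808.14
Installment 5: $5,808.14 +$121.97 interest = $5,930.11; pay $1,637.10 → $4,293.01
Installment 6: $4,293.01 +$90.15 interest = $4,383.16; pay $1,839.46 → $2,543.70
Installment 7: $2,543.70 +$53.42 interest = $2,597.12; pay $2,041.82 → $555.30
Installment 8: $555.30 +$11.66 interest = $566.96; pay $566.96 → $0.00
Total paid: $10,685.14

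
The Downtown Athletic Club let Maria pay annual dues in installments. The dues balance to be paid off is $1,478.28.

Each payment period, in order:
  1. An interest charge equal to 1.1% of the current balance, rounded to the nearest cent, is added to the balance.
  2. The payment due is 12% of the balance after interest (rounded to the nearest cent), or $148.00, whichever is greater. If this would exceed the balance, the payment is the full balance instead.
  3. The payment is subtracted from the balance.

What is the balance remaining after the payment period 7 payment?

$479.43

Payment period 1: opening $1,478.28; interest $16.26 → $1,494.54; payment $179.34; balance $1,315.20
Payment period 2: opening $1,315.20; interest $14.47 → $1,329.67; payment $159.56; balance $1,170.11
Payment period 3: opening $1,170.11; interest $12.87 → $1,182.98; payment $148.00; balance $1,034.98
Payment period 4: opening $1,034.98; interest $11.38 → $1,046.36; payment $148.00; balance $898.36
Payment period 5: opening $898.36; interest $9.88 → $908.24; payment $148.00; balance $760.24
Payment period 6: opening $760.24; interest $8.36 → $768.60; payment $148.00; balance $620.60
Payment period 7: opening $620.60; interest $6.83 → $627.43; payment $148.00; balance $479.43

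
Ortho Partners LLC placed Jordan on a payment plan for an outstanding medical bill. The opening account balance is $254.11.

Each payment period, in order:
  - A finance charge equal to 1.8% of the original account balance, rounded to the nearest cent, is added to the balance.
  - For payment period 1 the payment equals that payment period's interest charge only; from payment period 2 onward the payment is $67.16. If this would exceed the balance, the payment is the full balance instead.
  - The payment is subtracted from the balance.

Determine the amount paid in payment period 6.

# | Opening | Interest | Payment | End bal
1 | $254.11 | $4.57 | $4.57 | $254.11
2 | $254.11 | $4.57 | $67.16 | $191.52
3 | $191.52 | $4.57 | $67.16 | $128.93
4 | $128.93 | $4.57 | $67.16 | $66.34
5 | $66.34 | $4.57 | $67.16 | $3.75
6 | $3.75 | $4.57 | $8.32 | $0.00

$8.32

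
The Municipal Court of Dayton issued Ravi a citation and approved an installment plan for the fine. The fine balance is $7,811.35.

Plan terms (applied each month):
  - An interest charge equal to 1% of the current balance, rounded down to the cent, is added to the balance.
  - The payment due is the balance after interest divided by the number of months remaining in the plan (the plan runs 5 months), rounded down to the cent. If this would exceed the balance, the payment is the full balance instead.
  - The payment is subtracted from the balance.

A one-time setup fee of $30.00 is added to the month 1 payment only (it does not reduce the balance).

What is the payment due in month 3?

$1,609.60

# | Opening | Interest | Payment | Fee | End bal
1 | $7,811.35 | $78.11 | $1,577.89 | $30.00 | $6,311.57
2 | $6,311.57 | $63.11 | $1,593.67 | — | $4,781.01
3 | $4,781.01 | $47.81 | $1,609.60 | — | $3,219.22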